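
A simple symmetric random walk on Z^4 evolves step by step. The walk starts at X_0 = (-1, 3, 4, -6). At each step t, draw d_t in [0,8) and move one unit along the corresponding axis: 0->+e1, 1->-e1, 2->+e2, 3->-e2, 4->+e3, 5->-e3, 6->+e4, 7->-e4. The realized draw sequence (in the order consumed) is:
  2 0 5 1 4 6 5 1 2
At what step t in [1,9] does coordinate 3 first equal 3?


3

t=0: X=(-1, 3, 4, -6), d=2 → +e2, X_1=(-1, 4, 4, -6)
t=1: X=(-1, 4, 4, -6), d=0 → +e1, X_2=(0, 4, 4, -6)
t=2: X=(0, 4, 4, -6), d=5 → -e3, X_3=(0, 4, 3, -6)
t=3: X=(0, 4, 3, -6), d=1 → -e1, X_4=(-1, 4, 3, -6)
t=4: X=(-1, 4, 3, -6), d=4 → +e3, X_5=(-1, 4, 4, -6)
t=5: X=(-1, 4, 4, -6), d=6 → +e4, X_6=(-1, 4, 4, -5)
t=6: X=(-1, 4, 4, -5), d=5 → -e3, X_7=(-1, 4, 3, -5)
t=7: X=(-1, 4, 3, -5), d=1 → -e1, X_8=(-2, 4, 3, -5)
t=8: X=(-2, 4, 3, -5), d=2 → +e2, X_9=(-2, 5, 3, -5)


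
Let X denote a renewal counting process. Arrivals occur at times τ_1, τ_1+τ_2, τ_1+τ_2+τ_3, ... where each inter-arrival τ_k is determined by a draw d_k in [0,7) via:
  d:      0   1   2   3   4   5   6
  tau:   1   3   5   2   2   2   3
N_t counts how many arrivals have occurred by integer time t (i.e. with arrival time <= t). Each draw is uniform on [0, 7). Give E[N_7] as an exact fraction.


2076509/823543

Inter-arrival values over d=0..6: [1, 3, 5, 2, 2, 2, 3]
Each d has probability 1/7, so the pmf of τ is: f(1) = 1/7, f(2) = 3/7, f(3) = 2/7, f(5) = 1/7
Renewal equation for m(n) = E[N_n]: condition on τ_1 = k (if k <= n, one arrival plus a fresh copy on the remaining n−k steps): m(n) = F(n) + Σ_{k<=n} f(k)·m(n−k), where F(n) = P(τ <= n) and m(0) = 0
m(1) = F(1) = 1/7
m(2) = F(2) + f(1)·m(1) = 4/7 + 1/7·1/7 = 29/49
m(3) = F(3) + f(1)·m(2) + f(2)·m(1) = 6/7 + 1/7·29/49 + 3/7·1/7 = 344/343
m(4) = F(4) + f(1)·m(3) + f(2)·m(2) + f(3)·m(1) = 6/7 + 1/7·344/343 + 3/7·29/49 + 2/7·1/7 = 3109/2401
m(5) = F(5) + f(1)·m(4) + f(2)·m(3) + f(3)·m(2) = 1 + 1/7·3109/2401 + 3/7·344/343 + 2/7·29/49 = 29982/16807
m(6) = F(6) + f(1)·m(5) + f(2)·m(4) + f(3)·m(3) + f(5)·m(1) = 1 + 1/7·29982/16807 + 3/7·3109/2401 + 2/7·344/343 + 1/7·1/7 = 249033/117649
m(7) = F(7) + f(1)·m(6) + f(2)·m(5) + f(3)·m(4) + f(5)·m(2) = 1 + 1/7·249033/117649 + 3/7·29982/16807 + 2/7·3109/2401 + 1/7·29/49 = 2076509/823543
E[N_7] = m(7) = 2076509/823543


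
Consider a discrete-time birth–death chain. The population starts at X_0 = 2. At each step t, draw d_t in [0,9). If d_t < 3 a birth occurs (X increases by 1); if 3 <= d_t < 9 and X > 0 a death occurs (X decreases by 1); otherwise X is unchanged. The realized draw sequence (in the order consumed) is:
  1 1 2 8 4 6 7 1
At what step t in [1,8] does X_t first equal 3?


1

t=0: X=2, d=1 → birth, X_1=3
t=1: X=3, d=1 → birth, X_2=4
t=2: X=4, d=2 → birth, X_3=5
t=3: X=5, d=8 → death, X_4=4
t=4: X=4, d=4 → death, X_5=3
t=5: X=3, d=6 → death, X_6=2
t=6: X=2, d=7 → death, X_7=1
t=7: X=1, d=1 → birth, X_8=2


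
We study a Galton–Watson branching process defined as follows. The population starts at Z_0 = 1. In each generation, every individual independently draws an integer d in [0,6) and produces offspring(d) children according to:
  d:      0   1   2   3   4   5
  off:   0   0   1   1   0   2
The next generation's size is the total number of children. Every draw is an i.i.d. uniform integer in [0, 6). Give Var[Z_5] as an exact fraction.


Outcome values over d=0..5: [0, 0, 1, 1, 0, 2]
Σy = 4, Σy² = 6, M = 6
μ = 4/6 = 2/3,  σ² = 6/6 − (2/3)² = 5/9
V_0 = 0, E_0 = 1
V_1 = 5/9·E_0 + (2/3)²·V_0 = 5/9;  E_1 = 2/3
V_2 = 5/9·E_1 + (2/3)²·V_1 = 50/81;  E_2 = 4/9
V_3 = 5/9·E_2 + (2/3)²·V_2 = 380/729;  E_3 = 8/27
V_4 = 5/9·E_3 + (2/3)²·V_3 = 2600/6561;  E_4 = 16/81
V_5 = 5/9·E_4 + (2/3)²·V_4 = 16880/59049;  E_5 = 32/243

16880/59049


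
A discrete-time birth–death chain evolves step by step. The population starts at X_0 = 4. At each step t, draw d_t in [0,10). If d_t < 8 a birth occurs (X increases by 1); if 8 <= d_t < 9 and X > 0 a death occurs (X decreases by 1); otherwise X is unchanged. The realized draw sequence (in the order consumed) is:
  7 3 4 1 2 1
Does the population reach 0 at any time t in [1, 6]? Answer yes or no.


no

t=0: X=4, d=7 → birth, X_1=5
t=1: X=5, d=3 → birth, X_2=6
t=2: X=6, d=4 → birth, X_3=7
t=3: X=7, d=1 → birth, X_4=8
t=4: X=8, d=2 → birth, X_5=9
t=5: X=9, d=1 → birth, X_6=10


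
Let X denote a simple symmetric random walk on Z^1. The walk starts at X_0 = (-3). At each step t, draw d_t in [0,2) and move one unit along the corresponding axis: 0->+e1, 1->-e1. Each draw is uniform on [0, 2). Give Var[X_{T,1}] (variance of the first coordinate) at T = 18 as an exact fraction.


Outcome values over d=0..1: [1, -1]
Σy = 0, Σy² = 2, M = 2
μ = 0/2 = 0,  σ² = 2/2 − (0)² = 1
Independent increments: Var[X_18] = 18·σ² = 18·(1) = 18

18


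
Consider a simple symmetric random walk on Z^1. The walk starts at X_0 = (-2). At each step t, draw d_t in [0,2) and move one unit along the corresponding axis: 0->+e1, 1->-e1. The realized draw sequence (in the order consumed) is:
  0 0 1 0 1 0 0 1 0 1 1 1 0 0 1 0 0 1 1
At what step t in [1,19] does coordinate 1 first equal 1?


t=0: X=(-2), d=0 → +e1, X_1=(-1)
t=1: X=(-1), d=0 → +e1, X_2=(0)
t=2: X=(0), d=1 → -e1, X_3=(-1)
t=3: X=(-1), d=0 → +e1, X_4=(0)
t=4: X=(0), d=1 → -e1, X_5=(-1)
t=5: X=(-1), d=0 → +e1, X_6=(0)
t=6: X=(0), d=0 → +e1, X_7=(1)
t=7: X=(1), d=1 → -e1, X_8=(0)
t=8: X=(0), d=0 → +e1, X_9=(1)
t=9: X=(1), d=1 → -e1, X_10=(0)
t=10: X=(0), d=1 → -e1, X_11=(-1)
t=11: X=(-1), d=1 → -e1, X_12=(-2)
t=12: X=(-2), d=0 → +e1, X_13=(-1)
t=13: X=(-1), d=0 → +e1, X_14=(0)
t=14: X=(0), d=1 → -e1, X_15=(-1)
t=15: X=(-1), d=0 → +e1, X_16=(0)
t=16: X=(0), d=0 → +e1, X_17=(1)
t=17: X=(1), d=1 → -e1, X_18=(0)
t=18: X=(0), d=1 → -e1, X_19=(-1)

7


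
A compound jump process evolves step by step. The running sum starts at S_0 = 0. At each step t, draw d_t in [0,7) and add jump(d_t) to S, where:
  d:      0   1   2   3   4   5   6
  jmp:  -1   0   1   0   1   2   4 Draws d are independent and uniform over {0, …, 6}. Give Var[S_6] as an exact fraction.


96/7

Outcome values over d=0..6: [-1, 0, 1, 0, 1, 2, 4]
Σy = 7, Σy² = 23, M = 7
μ = 7/7 = 1,  σ² = 23/7 − (1)² = 16/7
Independent increments: Var[S_6] = 6·σ² = 6·(16/7) = 96/7


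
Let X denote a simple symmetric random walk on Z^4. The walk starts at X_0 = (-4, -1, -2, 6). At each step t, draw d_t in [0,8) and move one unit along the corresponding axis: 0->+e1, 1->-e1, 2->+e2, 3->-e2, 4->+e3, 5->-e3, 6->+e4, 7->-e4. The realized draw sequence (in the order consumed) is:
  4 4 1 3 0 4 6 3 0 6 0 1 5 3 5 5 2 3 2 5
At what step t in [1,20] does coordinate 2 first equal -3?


8

t=0: X=(-4, -1, -2, 6), d=4 → +e3, X_1=(-4, -1, -1, 6)
t=1: X=(-4, -1, -1, 6), d=4 → +e3, X_2=(-4, -1, 0, 6)
t=2: X=(-4, -1, 0, 6), d=1 → -e1, X_3=(-5, -1, 0, 6)
t=3: X=(-5, -1, 0, 6), d=3 → -e2, X_4=(-5, -2, 0, 6)
t=4: X=(-5, -2, 0, 6), d=0 → +e1, X_5=(-4, -2, 0, 6)
t=5: X=(-4, -2, 0, 6), d=4 → +e3, X_6=(-4, -2, 1, 6)
t=6: X=(-4, -2, 1, 6), d=6 → +e4, X_7=(-4, -2, 1, 7)
t=7: X=(-4, -2, 1, 7), d=3 → -e2, X_8=(-4, -3, 1, 7)
t=8: X=(-4, -3, 1, 7), d=0 → +e1, X_9=(-3, -3, 1, 7)
t=9: X=(-3, -3, 1, 7), d=6 → +e4, X_10=(-3, -3, 1, 8)
t=10: X=(-3, -3, 1, 8), d=0 → +e1, X_11=(-2, -3, 1, 8)
t=11: X=(-2, -3, 1, 8), d=1 → -e1, X_12=(-3, -3, 1, 8)
t=12: X=(-3, -3, 1, 8), d=5 → -e3, X_13=(-3, -3, 0, 8)
t=13: X=(-3, -3, 0, 8), d=3 → -e2, X_14=(-3, -4, 0, 8)
t=14: X=(-3, -4, 0, 8), d=5 → -e3, X_15=(-3, -4, -1, 8)
t=15: X=(-3, -4, -1, 8), d=5 → -e3, X_16=(-3, -4, -2, 8)
t=16: X=(-3, -4, -2, 8), d=2 → +e2, X_17=(-3, -3, -2, 8)
t=17: X=(-3, -3, -2, 8), d=3 → -e2, X_18=(-3, -4, -2, 8)
t=18: X=(-3, -4, -2, 8), d=2 → +e2, X_19=(-3, -3, -2, 8)
t=19: X=(-3, -3, -2, 8), d=5 → -e3, X_20=(-3, -3, -3, 8)


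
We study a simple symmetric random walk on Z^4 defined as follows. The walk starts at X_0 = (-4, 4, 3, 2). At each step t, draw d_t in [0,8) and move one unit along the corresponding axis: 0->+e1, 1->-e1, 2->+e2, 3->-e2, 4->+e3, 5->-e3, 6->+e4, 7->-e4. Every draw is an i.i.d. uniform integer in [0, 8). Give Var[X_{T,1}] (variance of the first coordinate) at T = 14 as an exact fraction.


Outcome values over d=0..7: [1, -1, 0, 0, 0, 0, 0, 0]
Σy = 0, Σy² = 2, M = 8
μ = 0/8 = 0,  σ² = 2/8 − (0)² = 1/4
Independent increments: Var[X_14] = 14·σ² = 14·(1/4) = 7/2

7/2


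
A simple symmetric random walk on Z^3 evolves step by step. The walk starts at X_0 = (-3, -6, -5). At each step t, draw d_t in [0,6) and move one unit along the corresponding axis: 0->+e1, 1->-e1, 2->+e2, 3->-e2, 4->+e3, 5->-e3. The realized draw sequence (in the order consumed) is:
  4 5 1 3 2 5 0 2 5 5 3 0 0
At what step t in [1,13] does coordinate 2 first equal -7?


4

t=0: X=(-3, -6, -5), d=4 → +e3, X_1=(-3, -6, -4)
t=1: X=(-3, -6, -4), d=5 → -e3, X_2=(-3, -6, -5)
t=2: X=(-3, -6, -5), d=1 → -e1, X_3=(-4, -6, -5)
t=3: X=(-4, -6, -5), d=3 → -e2, X_4=(-4, -7, -5)
t=4: X=(-4, -7, -5), d=2 → +e2, X_5=(-4, -6, -5)
t=5: X=(-4, -6, -5), d=5 → -e3, X_6=(-4, -6, -6)
t=6: X=(-4, -6, -6), d=0 → +e1, X_7=(-3, -6, -6)
t=7: X=(-3, -6, -6), d=2 → +e2, X_8=(-3, -5, -6)
t=8: X=(-3, -5, -6), d=5 → -e3, X_9=(-3, -5, -7)
t=9: X=(-3, -5, -7), d=5 → -e3, X_10=(-3, -5, -8)
t=10: X=(-3, -5, -8), d=3 → -e2, X_11=(-3, -6, -8)
t=11: X=(-3, -6, -8), d=0 → +e1, X_12=(-2, -6, -8)
t=12: X=(-2, -6, -8), d=0 → +e1, X_13=(-1, -6, -8)


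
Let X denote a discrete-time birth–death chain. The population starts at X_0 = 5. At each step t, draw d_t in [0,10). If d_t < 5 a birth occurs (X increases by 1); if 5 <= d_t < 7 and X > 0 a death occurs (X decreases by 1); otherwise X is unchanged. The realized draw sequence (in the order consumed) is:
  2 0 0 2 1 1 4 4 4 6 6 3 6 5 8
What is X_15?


t=0: X=5, d=2 → birth, X_1=6
t=1: X=6, d=0 → birth, X_2=7
t=2: X=7, d=0 → birth, X_3=8
t=3: X=8, d=2 → birth, X_4=9
t=4: X=9, d=1 → birth, X_5=10
t=5: X=10, d=1 → birth, X_6=11
t=6: X=11, d=4 → birth, X_7=12
t=7: X=12, d=4 → birth, X_8=13
t=8: X=13, d=4 → birth, X_9=14
t=9: X=14, d=6 → death, X_10=13
t=10: X=13, d=6 → death, X_11=12
t=11: X=12, d=3 → birth, X_12=13
t=12: X=13, d=6 → death, X_13=12
t=13: X=12, d=5 → death, X_14=11
t=14: X=11, d=8 → hold, X_15=11

11


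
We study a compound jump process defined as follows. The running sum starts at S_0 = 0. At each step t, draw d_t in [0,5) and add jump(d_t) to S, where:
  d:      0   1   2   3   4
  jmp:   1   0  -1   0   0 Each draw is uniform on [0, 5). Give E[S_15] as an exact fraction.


Outcome values over d=0..4: [1, 0, -1, 0, 0]
Σy = 0, Σy² = 2, M = 5
μ = 0/5 = 0,  σ² = 2/5 − (0)² = 2/5
E[S_15] = 0 + 15·(0) = 0

0


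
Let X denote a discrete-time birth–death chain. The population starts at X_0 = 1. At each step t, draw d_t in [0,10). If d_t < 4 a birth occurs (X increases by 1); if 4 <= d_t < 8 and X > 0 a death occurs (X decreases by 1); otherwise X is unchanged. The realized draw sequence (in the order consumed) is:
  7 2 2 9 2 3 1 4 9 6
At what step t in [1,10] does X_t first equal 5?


7

t=0: X=1, d=7 → death, X_1=0
t=1: X=0, d=2 → birth, X_2=1
t=2: X=1, d=2 → birth, X_3=2
t=3: X=2, d=9 → hold, X_4=2
t=4: X=2, d=2 → birth, X_5=3
t=5: X=3, d=3 → birth, X_6=4
t=6: X=4, d=1 → birth, X_7=5
t=7: X=5, d=4 → death, X_8=4
t=8: X=4, d=9 → hold, X_9=4
t=9: X=4, d=6 → death, X_10=3


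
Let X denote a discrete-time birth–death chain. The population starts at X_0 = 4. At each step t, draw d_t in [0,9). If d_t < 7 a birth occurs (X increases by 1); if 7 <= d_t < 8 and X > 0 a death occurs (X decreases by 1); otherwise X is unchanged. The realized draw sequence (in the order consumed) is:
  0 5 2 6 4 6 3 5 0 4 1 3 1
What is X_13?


17

t=0: X=4, d=0 → birth, X_1=5
t=1: X=5, d=5 → birth, X_2=6
t=2: X=6, d=2 → birth, X_3=7
t=3: X=7, d=6 → birth, X_4=8
t=4: X=8, d=4 → birth, X_5=9
t=5: X=9, d=6 → birth, X_6=10
t=6: X=10, d=3 → birth, X_7=11
t=7: X=11, d=5 → birth, X_8=12
t=8: X=12, d=0 → birth, X_9=13
t=9: X=13, d=4 → birth, X_10=14
t=10: X=14, d=1 → birth, X_11=15
t=11: X=15, d=3 → birth, X_12=16
t=12: X=16, d=1 → birth, X_13=17


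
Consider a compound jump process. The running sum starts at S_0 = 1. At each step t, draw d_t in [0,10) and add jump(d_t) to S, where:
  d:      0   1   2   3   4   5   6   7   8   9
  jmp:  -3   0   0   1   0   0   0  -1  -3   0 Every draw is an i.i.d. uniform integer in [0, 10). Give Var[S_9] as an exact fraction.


Outcome values over d=0..9: [-3, 0, 0, 1, 0, 0, 0, -1, -3, 0]
Σy = -6, Σy² = 20, M = 10
μ = -6/10 = -3/5,  σ² = 20/10 − (-3/5)² = 41/25
Independent increments: Var[S_9] = 9·σ² = 9·(41/25) = 369/25

369/25


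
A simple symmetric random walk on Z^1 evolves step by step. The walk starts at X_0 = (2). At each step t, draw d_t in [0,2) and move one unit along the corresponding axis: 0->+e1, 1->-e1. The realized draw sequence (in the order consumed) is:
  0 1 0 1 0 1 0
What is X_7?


(3)

t=0: X=(2), d=0 → +e1, X_1=(3)
t=1: X=(3), d=1 → -e1, X_2=(2)
t=2: X=(2), d=0 → +e1, X_3=(3)
t=3: X=(3), d=1 → -e1, X_4=(2)
t=4: X=(2), d=0 → +e1, X_5=(3)
t=5: X=(3), d=1 → -e1, X_6=(2)
t=6: X=(2), d=0 → +e1, X_7=(3)


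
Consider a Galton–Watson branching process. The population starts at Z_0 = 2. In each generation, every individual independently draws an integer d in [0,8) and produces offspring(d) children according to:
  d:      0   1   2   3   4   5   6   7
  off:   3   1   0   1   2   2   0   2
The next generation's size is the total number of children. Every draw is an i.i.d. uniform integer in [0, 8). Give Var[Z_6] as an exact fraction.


5104955462607/34359738368

Outcome values over d=0..7: [3, 1, 0, 1, 2, 2, 0, 2]
Σy = 11, Σy² = 23, M = 8
μ = 11/8 = 11/8,  σ² = 23/8 − (11/8)² = 63/64
V_0 = 0, E_0 = 2
V_1 = 63/64·E_0 + (11/8)²·V_0 = 63/32;  E_1 = 11/4
V_2 = 63/64·E_1 + (11/8)²·V_1 = 13167/2048;  E_2 = 121/32
V_3 = 63/64·E_2 + (11/8)²·V_2 = 2081079/131072;  E_3 = 1331/256
V_4 = 63/64·E_3 + (11/8)²·V_3 = 294743295/8388608;  E_4 = 14641/2048
V_5 = 63/64·E_4 + (11/8)²·V_4 = 39442019463/536870912;  E_5 = 161051/16384
V_6 = 63/64·E_5 + (11/8)²·V_5 = 5104955462607/34359738368;  E_6 = 1771561/131072


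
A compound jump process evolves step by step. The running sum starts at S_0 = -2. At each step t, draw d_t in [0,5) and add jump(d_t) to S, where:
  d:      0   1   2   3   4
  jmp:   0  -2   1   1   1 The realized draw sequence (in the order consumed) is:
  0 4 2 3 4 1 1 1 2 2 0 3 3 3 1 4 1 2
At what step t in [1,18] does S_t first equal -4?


8

t=0: S=-2, d=0, jump=0, S_1=-2
t=1: S=-2, d=4, jump=1, S_2=-1
t=2: S=-1, d=2, jump=1, S_3=0
t=3: S=0, d=3, jump=1, S_4=1
t=4: S=1, d=4, jump=1, S_5=2
t=5: S=2, d=1, jump=-2, S_6=0
t=6: S=0, d=1, jump=-2, S_7=-2
t=7: S=-2, d=1, jump=-2, S_8=-4
t=8: S=-4, d=2, jump=1, S_9=-3
t=9: S=-3, d=2, jump=1, S_10=-2
t=10: S=-2, d=0, jump=0, S_11=-2
t=11: S=-2, d=3, jump=1, S_12=-1
t=12: S=-1, d=3, jump=1, S_13=0
t=13: S=0, d=3, jump=1, S_14=1
t=14: S=1, d=1, jump=-2, S_15=-1
t=15: S=-1, d=4, jump=1, S_16=0
t=16: S=0, d=1, jump=-2, S_17=-2
t=17: S=-2, d=2, jump=1, S_18=-1


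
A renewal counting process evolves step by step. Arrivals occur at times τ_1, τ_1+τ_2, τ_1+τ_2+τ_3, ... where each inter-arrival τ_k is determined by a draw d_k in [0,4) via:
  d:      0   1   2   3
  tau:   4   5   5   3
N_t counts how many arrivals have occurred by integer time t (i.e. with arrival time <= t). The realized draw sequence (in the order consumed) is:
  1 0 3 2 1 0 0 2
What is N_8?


1

draw d_1=1: τ_1=5, arrival time A_1=5
draw d_2=0: τ_2=4, arrival time A_2=9
draw d_3=3: τ_3=3, arrival time A_3=12
draw d_4=2: τ_4=5, arrival time A_4=17
draw d_5=1: τ_5=5, arrival time A_5=22
draw d_6=0: τ_6=4, arrival time A_6=26
draw d_7=0: τ_7=4, arrival time A_7=30
draw d_8=2: τ_8=5, arrival time A_8=35
N_t over t=0..8: 0:0 1:0 2:0 3:0 4:0 5:1 6:1 7:1 8:1


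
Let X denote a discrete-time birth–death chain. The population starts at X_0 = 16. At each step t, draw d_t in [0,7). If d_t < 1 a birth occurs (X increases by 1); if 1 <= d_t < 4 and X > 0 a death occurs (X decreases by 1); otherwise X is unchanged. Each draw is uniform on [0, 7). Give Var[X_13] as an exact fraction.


312/49

X can drop by at most 1 per step and X_0 = 16 > T = 13, so X_t >= 16 − t >= 3 > 0 for every t <= 13: the floor at 0 (the 'and X > 0' condition) never binds. Hence X_13 = X_0 + Σ_{t<13} Y_t with i.i.d. increments Y_t = y(d_t) ∈ {+1, −1, 0}.
Outcome values over d=0..6: [1, -1, -1, -1, 0, 0, 0]
Σy = -2, Σy² = 4, M = 7
μ = -2/7 = -2/7,  σ² = 4/7 − (-2/7)² = 24/49
Independent increments: Var[X_13] = 13·σ² = 13·(24/49) = 312/49


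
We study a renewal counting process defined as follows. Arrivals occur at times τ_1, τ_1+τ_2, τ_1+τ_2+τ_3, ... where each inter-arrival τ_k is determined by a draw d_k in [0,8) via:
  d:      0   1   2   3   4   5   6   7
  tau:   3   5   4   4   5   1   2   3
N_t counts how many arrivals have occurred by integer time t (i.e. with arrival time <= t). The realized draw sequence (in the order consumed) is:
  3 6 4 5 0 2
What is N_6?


draw d_1=3: τ_1=4, arrival time A_1=4
draw d_2=6: τ_2=2, arrival time A_2=6
draw d_3=4: τ_3=5, arrival time A_3=11
draw d_4=5: τ_4=1, arrival time A_4=12
draw d_5=0: τ_5=3, arrival time A_5=15
draw d_6=2: τ_6=4, arrival time A_6=19
N_t over t=0..6: 0:0 1:0 2:0 3:0 4:1 5:1 6:2

2


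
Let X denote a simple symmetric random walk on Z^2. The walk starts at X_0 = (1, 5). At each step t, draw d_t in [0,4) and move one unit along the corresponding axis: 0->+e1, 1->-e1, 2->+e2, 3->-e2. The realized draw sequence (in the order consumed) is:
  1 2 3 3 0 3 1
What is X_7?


t=0: X=(1, 5), d=1 → -e1, X_1=(0, 5)
t=1: X=(0, 5), d=2 → +e2, X_2=(0, 6)
t=2: X=(0, 6), d=3 → -e2, X_3=(0, 5)
t=3: X=(0, 5), d=3 → -e2, X_4=(0, 4)
t=4: X=(0, 4), d=0 → +e1, X_5=(1, 4)
t=5: X=(1, 4), d=3 → -e2, X_6=(1, 3)
t=6: X=(1, 3), d=1 → -e1, X_7=(0, 3)

(0, 3)


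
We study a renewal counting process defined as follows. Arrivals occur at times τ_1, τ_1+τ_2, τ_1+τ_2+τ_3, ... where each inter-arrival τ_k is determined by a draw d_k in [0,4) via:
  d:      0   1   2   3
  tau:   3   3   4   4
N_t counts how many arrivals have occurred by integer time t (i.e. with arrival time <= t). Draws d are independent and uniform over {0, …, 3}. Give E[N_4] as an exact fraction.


1

Inter-arrival values over d=0..3: [3, 3, 4, 4]
Each d has probability 1/4, so the pmf of τ is: f(3) = 1/2, f(4) = 1/2
Renewal equation for m(n) = E[N_n]: condition on τ_1 = k (if k <= n, one arrival plus a fresh copy on the remaining n−k steps): m(n) = F(n) + Σ_{k<=n} f(k)·m(n−k), where F(n) = P(τ <= n) and m(0) = 0
m(1) = F(1) = 0
m(2) = F(2) = 0
m(3) = F(3) = 1/2
m(4) = F(4) = 1
E[N_4] = m(4) = 1


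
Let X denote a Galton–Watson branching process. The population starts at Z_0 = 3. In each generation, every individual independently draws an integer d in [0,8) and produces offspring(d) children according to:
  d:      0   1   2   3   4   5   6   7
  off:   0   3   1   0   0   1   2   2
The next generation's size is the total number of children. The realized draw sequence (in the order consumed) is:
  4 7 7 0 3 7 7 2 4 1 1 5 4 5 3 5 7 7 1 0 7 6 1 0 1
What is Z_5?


gen 0: Z_0=3, draws=[4, 7, 7], offspring=[0, 2, 2], Z_1=4
gen 1: Z_1=4, draws=[0, 3, 7, 7], offspring=[0, 0, 2, 2], Z_2=4
gen 2: Z_2=4, draws=[2, 4, 1, 1], offspring=[1, 0, 3, 3], Z_3=7
gen 3: Z_3=7, draws=[5, 4, 5, 3, 5, 7, 7], offspring=[1, 0, 1, 0, 1, 2, 2], Z_4=7
gen 4: Z_4=7, draws=[1, 0, 7, 6, 1, 0, 1], offspring=[3, 0, 2, 2, 3, 0, 3], Z_5=13

13


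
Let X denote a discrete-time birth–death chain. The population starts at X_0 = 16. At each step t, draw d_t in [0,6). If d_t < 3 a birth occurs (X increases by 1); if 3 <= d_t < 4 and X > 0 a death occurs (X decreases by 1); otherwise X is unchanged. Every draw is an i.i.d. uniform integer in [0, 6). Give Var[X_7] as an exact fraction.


35/9

X can drop by at most 1 per step and X_0 = 16 > T = 7, so X_t >= 16 − t >= 9 > 0 for every t <= 7: the floor at 0 (the 'and X > 0' condition) never binds. Hence X_7 = X_0 + Σ_{t<7} Y_t with i.i.d. increments Y_t = y(d_t) ∈ {+1, −1, 0}.
Outcome values over d=0..5: [1, 1, 1, -1, 0, 0]
Σy = 2, Σy² = 4, M = 6
μ = 2/6 = 1/3,  σ² = 4/6 − (1/3)² = 5/9
Independent increments: Var[X_7] = 7·σ² = 7·(5/9) = 35/9


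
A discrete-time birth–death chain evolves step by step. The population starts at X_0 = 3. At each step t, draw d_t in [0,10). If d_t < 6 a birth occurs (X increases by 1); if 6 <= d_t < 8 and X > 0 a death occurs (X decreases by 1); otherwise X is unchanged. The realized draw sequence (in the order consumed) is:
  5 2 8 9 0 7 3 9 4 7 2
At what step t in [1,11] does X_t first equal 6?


5

t=0: X=3, d=5 → birth, X_1=4
t=1: X=4, d=2 → birth, X_2=5
t=2: X=5, d=8 → hold, X_3=5
t=3: X=5, d=9 → hold, X_4=5
t=4: X=5, d=0 → birth, X_5=6
t=5: X=6, d=7 → death, X_6=5
t=6: X=5, d=3 → birth, X_7=6
t=7: X=6, d=9 → hold, X_8=6
t=8: X=6, d=4 → birth, X_9=7
t=9: X=7, d=7 → death, X_10=6
t=10: X=6, d=2 → birth, X_11=7


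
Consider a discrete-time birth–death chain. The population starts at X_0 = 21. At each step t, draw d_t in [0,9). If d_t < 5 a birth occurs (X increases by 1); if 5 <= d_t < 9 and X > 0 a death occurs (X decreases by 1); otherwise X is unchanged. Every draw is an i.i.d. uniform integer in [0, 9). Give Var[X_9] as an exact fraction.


X can drop by at most 1 per step and X_0 = 21 > T = 9, so X_t >= 21 − t >= 12 > 0 for every t <= 9: the floor at 0 (the 'and X > 0' condition) never binds. Hence X_9 = X_0 + Σ_{t<9} Y_t with i.i.d. increments Y_t = y(d_t) ∈ {+1, −1, 0}.
Outcome values over d=0..8: [1, 1, 1, 1, 1, -1, -1, -1, -1]
Σy = 1, Σy² = 9, M = 9
μ = 1/9 = 1/9,  σ² = 9/9 − (1/9)² = 80/81
Independent increments: Var[X_9] = 9·σ² = 9·(80/81) = 80/9

80/9


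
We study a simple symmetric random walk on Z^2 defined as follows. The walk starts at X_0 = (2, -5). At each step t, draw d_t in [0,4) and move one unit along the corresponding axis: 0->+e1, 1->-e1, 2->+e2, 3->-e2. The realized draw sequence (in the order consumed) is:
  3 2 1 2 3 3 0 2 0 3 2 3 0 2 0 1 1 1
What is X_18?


(2, -5)

t=0: X=(2, -5), d=3 → -e2, X_1=(2, -6)
t=1: X=(2, -6), d=2 → +e2, X_2=(2, -5)
t=2: X=(2, -5), d=1 → -e1, X_3=(1, -5)
t=3: X=(1, -5), d=2 → +e2, X_4=(1, -4)
t=4: X=(1, -4), d=3 → -e2, X_5=(1, -5)
t=5: X=(1, -5), d=3 → -e2, X_6=(1, -6)
t=6: X=(1, -6), d=0 → +e1, X_7=(2, -6)
t=7: X=(2, -6), d=2 → +e2, X_8=(2, -5)
t=8: X=(2, -5), d=0 → +e1, X_9=(3, -5)
t=9: X=(3, -5), d=3 → -e2, X_10=(3, -6)
t=10: X=(3, -6), d=2 → +e2, X_11=(3, -5)
t=11: X=(3, -5), d=3 → -e2, X_12=(3, -6)
t=12: X=(3, -6), d=0 → +e1, X_13=(4, -6)
t=13: X=(4, -6), d=2 → +e2, X_14=(4, -5)
t=14: X=(4, -5), d=0 → +e1, X_15=(5, -5)
t=15: X=(5, -5), d=1 → -e1, X_16=(4, -5)
t=16: X=(4, -5), d=1 → -e1, X_17=(3, -5)
t=17: X=(3, -5), d=1 → -e1, X_18=(2, -5)


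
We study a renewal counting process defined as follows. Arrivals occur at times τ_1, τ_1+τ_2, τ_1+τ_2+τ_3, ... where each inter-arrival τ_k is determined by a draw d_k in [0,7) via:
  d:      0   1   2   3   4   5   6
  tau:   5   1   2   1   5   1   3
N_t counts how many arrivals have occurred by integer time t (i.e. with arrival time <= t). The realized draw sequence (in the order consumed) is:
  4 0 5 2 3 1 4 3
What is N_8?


draw d_1=4: τ_1=5, arrival time A_1=5
draw d_2=0: τ_2=5, arrival time A_2=10
draw d_3=5: τ_3=1, arrival time A_3=11
draw d_4=2: τ_4=2, arrival time A_4=13
draw d_5=3: τ_5=1, arrival time A_5=14
draw d_6=1: τ_6=1, arrival time A_6=15
draw d_7=4: τ_7=5, arrival time A_7=20
draw d_8=3: τ_8=1, arrival time A_8=21
N_t over t=0..8: 0:0 1:0 2:0 3:0 4:0 5:1 6:1 7:1 8:1

1


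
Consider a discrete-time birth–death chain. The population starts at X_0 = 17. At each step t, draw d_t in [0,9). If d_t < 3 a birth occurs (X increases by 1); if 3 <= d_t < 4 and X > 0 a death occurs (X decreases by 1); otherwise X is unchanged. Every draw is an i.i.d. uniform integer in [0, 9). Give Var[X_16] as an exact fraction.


512/81

X can drop by at most 1 per step and X_0 = 17 > T = 16, so X_t >= 17 − t >= 1 > 0 for every t <= 16: the floor at 0 (the 'and X > 0' condition) never binds. Hence X_16 = X_0 + Σ_{t<16} Y_t with i.i.d. increments Y_t = y(d_t) ∈ {+1, −1, 0}.
Outcome values over d=0..8: [1, 1, 1, -1, 0, 0, 0, 0, 0]
Σy = 2, Σy² = 4, M = 9
μ = 2/9 = 2/9,  σ² = 4/9 − (2/9)² = 32/81
Independent increments: Var[X_16] = 16·σ² = 16·(32/81) = 512/81


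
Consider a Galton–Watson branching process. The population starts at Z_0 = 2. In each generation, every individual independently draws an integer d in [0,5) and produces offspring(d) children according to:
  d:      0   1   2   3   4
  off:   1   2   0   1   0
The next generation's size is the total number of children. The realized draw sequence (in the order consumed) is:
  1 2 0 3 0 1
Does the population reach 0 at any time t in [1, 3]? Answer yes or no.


gen 0: Z_0=2, draws=[1, 2], offspring=[2, 0], Z_1=2
gen 1: Z_1=2, draws=[0, 3], offspring=[1, 1], Z_2=2
gen 2: Z_2=2, draws=[0, 1], offspring=[1, 2], Z_3=3

no


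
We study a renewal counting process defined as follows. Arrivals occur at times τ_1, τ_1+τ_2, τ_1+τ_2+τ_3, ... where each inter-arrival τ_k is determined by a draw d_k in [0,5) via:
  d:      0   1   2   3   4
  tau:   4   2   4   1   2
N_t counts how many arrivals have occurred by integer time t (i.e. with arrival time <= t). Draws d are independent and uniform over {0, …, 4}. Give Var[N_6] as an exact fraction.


Inter-arrival values over d=0..4: [4, 2, 4, 1, 2]
Each d has probability 1/5, so the pmf of τ is: f(1) = 1/5, f(2) = 2/5, f(4) = 2/5
Let p_n(j) = P(N_n = j), with p_0 = [1]. Condition on τ_1: p_n(0) = P(τ > n), and for j >= 1, p_n(j) = Σ_{k<=n} f(k)·p_{n−k}(j−1)
p_1 = [4/5, 1/5]  (j = 0..1)
p_2 = [2/5, 14/25, 1/25]  (j = 0..2)
p_3 = [2/5, 2/5, 24/125, 1/125]  (j = 0..3)
p_4 = [0, 16/25, 38/125, 34/625, 1/625]  (j = 0..4)
p_5 = [0, 12/25, 46/125, 86/625, 44/3125, 1/3125]  (j = 0..5)
p_6 = [0, 4/25, 72/125, 132/625, 154/3125, 54/15625, 1/15625]  (j = 0..6)
E[N_6] = Σ j·p_6(j) = 33756/15625;  E[N_6²] = Σ j²·p_6(j) = 81906/15625
Var[N_6] = 81906/15625 − (33756/15625)² = 140313714/244140625

140313714/244140625


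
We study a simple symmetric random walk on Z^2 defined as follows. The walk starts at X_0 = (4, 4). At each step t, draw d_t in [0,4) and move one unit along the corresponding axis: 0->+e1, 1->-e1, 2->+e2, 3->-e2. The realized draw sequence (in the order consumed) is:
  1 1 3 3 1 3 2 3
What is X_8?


t=0: X=(4, 4), d=1 → -e1, X_1=(3, 4)
t=1: X=(3, 4), d=1 → -e1, X_2=(2, 4)
t=2: X=(2, 4), d=3 → -e2, X_3=(2, 3)
t=3: X=(2, 3), d=3 → -e2, X_4=(2, 2)
t=4: X=(2, 2), d=1 → -e1, X_5=(1, 2)
t=5: X=(1, 2), d=3 → -e2, X_6=(1, 1)
t=6: X=(1, 1), d=2 → +e2, X_7=(1, 2)
t=7: X=(1, 2), d=3 → -e2, X_8=(1, 1)

(1, 1)


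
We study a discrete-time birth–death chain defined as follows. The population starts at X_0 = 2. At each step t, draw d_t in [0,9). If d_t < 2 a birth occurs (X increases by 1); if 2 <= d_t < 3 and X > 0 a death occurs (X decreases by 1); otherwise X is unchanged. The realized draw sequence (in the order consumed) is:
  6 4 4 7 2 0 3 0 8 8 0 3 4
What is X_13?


t=0: X=2, d=6 → hold, X_1=2
t=1: X=2, d=4 → hold, X_2=2
t=2: X=2, d=4 → hold, X_3=2
t=3: X=2, d=7 → hold, X_4=2
t=4: X=2, d=2 → death, X_5=1
t=5: X=1, d=0 → birth, X_6=2
t=6: X=2, d=3 → hold, X_7=2
t=7: X=2, d=0 → birth, X_8=3
t=8: X=3, d=8 → hold, X_9=3
t=9: X=3, d=8 → hold, X_10=3
t=10: X=3, d=0 → birth, X_11=4
t=11: X=4, d=3 → hold, X_12=4
t=12: X=4, d=4 → hold, X_13=4

4


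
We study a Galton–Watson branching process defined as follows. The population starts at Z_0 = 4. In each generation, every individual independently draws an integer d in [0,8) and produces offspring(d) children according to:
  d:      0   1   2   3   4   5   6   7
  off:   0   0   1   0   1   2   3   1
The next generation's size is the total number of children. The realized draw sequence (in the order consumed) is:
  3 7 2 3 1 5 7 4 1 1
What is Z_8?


0

gen 0: Z_0=4, draws=[3, 7, 2, 3], offspring=[0, 1, 1, 0], Z_1=2
gen 1: Z_1=2, draws=[1, 5], offspring=[0, 2], Z_2=2
gen 2: Z_2=2, draws=[7, 4], offspring=[1, 1], Z_3=2
gen 3: Z_3=2, draws=[1, 1], offspring=[0, 0], Z_4=0
gen 4: Z_4=0, draws=[], offspring=[], Z_5=0
gen 5: Z_5=0, draws=[], offspring=[], Z_6=0
gen 6: Z_6=0, draws=[], offspring=[], Z_7=0
gen 7: Z_7=0, draws=[], offspring=[], Z_8=0


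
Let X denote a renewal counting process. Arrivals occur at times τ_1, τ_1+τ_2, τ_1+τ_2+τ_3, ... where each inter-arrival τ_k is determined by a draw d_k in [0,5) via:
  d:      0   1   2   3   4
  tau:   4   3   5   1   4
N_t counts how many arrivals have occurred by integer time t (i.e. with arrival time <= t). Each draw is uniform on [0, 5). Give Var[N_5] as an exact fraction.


Inter-arrival values over d=0..4: [4, 3, 5, 1, 4]
Each d has probability 1/5, so the pmf of τ is: f(1) = 1/5, f(3) = 1/5, f(4) = 2/5, f(5) = 1/5
Let p_n(j) = P(N_n = j), with p_0 = [1]. Condition on τ_1: p_n(0) = P(τ > n), and for j >= 1, p_n(j) = Σ_{k<=n} f(k)·p_{n−k}(j−1)
p_1 = [4/5, 1/5]  (j = 0..1)
p_2 = [4/5, 4/25, 1/25]  (j = 0..2)
p_3 = [3/5, 9/25, 4/125, 1/125]  (j = 0..3)
p_4 = [1/5, 17/25, 14/125, 4/625, 1/625]  (j = 0..4)
p_5 = [0, 18/25, 31/125, 19/625, 4/3125, 1/3125]  (j = 0..5)
E[N_5] = Σ j·p_5(j) = 4106/3125;  E[N_5²] = Σ j²·p_5(j) = 6294/3125
Var[N_5] = 6294/3125 − (4106/3125)² = 2809514/9765625

2809514/9765625


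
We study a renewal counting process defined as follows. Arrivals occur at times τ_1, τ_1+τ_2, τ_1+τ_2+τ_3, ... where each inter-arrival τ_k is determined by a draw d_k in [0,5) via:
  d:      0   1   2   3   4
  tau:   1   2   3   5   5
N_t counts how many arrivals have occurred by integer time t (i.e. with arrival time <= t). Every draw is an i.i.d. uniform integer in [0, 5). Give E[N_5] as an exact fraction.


Inter-arrival values over d=0..4: [1, 2, 3, 5, 5]
Each d has probability 1/5, so the pmf of τ is: f(1) = 1/5, f(2) = 1/5, f(3) = 1/5, f(5) = 2/5
Renewal equation for m(n) = E[N_n]: condition on τ_1 = k (if k <= n, one arrival plus a fresh copy on the remaining n−k steps): m(n) = F(n) + Σ_{k<=n} f(k)·m(n−k), where F(n) = P(τ <= n) and m(0) = 0
m(1) = F(1) = 1/5
m(2) = F(2) + f(1)·m(1) = 2/5 + 1/5·1/5 = 11/25
m(3) = F(3) + f(1)·m(2) + f(2)·m(1) = 3/5 + 1/5·11/25 + 1/5·1/5 = 91/125
m(4) = F(4) + f(1)·m(3) + f(2)·m(2) + f(3)·m(1) = 3/5 + 1/5·91/125 + 1/5·11/25 + 1/5·1/5 = 546/625
m(5) = F(5) + f(1)·m(4) + f(2)·m(3) + f(3)·m(2) = 1 + 1/5·546/625 + 1/5·91/125 + 1/5·11/25 = 4401/3125
E[N_5] = m(5) = 4401/3125

4401/3125


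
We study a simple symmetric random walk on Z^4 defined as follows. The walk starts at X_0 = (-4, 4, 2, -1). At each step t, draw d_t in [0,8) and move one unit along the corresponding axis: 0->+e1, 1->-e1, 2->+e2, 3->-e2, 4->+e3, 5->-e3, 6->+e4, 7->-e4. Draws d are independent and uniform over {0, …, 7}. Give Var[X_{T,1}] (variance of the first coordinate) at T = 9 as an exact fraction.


Outcome values over d=0..7: [1, -1, 0, 0, 0, 0, 0, 0]
Σy = 0, Σy² = 2, M = 8
μ = 0/8 = 0,  σ² = 2/8 − (0)² = 1/4
Independent increments: Var[X_9] = 9·σ² = 9·(1/4) = 9/4

9/4


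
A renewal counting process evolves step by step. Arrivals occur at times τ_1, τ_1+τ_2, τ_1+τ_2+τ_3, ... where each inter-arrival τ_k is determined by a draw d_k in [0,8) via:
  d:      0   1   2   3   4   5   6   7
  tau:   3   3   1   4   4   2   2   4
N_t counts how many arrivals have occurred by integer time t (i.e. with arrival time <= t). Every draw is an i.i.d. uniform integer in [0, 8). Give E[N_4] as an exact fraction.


Inter-arrival values over d=0..7: [3, 3, 1, 4, 4, 2, 2, 4]
Each d has probability 1/8, so the pmf of τ is: f(1) = 1/8, f(2) = 1/4, f(3) = 1/4, f(4) = 3/8
Renewal equation for m(n) = E[N_n]: condition on τ_1 = k (if k <= n, one arrival plus a fresh copy on the remaining n−k steps): m(n) = F(n) + Σ_{k<=n} f(k)·m(n−k), where F(n) = P(τ <= n) and m(0) = 0
m(1) = F(1) = 1/8
m(2) = F(2) + f(1)·m(1) = 3/8 + 1/8·1/8 = 25/64
m(3) = F(3) + f(1)·m(2) + f(2)·m(1) = 5/8 + 1/8·25/64 + 1/4·1/8 = 361/512
m(4) = F(4) + f(1)·m(3) + f(2)·m(2) + f(3)·m(1) = 1 + 1/8·361/512 + 1/4·25/64 + 1/4·1/8 = 4985/4096
E[N_4] = m(4) = 4985/4096

4985/4096


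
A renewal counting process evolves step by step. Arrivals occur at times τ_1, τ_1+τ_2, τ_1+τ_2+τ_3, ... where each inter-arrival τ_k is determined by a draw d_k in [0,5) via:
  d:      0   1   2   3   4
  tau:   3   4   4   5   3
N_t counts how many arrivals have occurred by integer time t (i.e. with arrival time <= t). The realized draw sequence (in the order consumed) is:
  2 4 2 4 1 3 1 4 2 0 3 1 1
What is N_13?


3

draw d_1=2: τ_1=4, arrival time A_1=4
draw d_2=4: τ_2=3, arrival time A_2=7
draw d_3=2: τ_3=4, arrival time A_3=11
draw d_4=4: τ_4=3, arrival time A_4=14
draw d_5=1: τ_5=4, arrival time A_5=18
draw d_6=3: τ_6=5, arrival time A_6=23
draw d_7=1: τ_7=4, arrival time A_7=27
draw d_8=4: τ_8=3, arrival time A_8=30
draw d_9=2: τ_9=4, arrival time A_9=34
draw d_10=0: τ_10=3, arrival time A_10=37
draw d_11=3: τ_11=5, arrival time A_11=42
draw d_12=1: τ_12=4, arrival time A_12=46
draw d_13=1: τ_13=4, arrival time A_13=50
N_t over t=0..13: 0:0 1:0 2:0 3:0 4:1 5:1 6:1 7:2 8:2 9:2 10:2 11:3 12:3 13:3


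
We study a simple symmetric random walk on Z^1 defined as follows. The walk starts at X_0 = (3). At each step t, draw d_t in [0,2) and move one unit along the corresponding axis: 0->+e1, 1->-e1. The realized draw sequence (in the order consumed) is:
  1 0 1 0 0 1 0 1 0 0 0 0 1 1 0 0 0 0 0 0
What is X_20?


t=0: X=(3), d=1 → -e1, X_1=(2)
t=1: X=(2), d=0 → +e1, X_2=(3)
t=2: X=(3), d=1 → -e1, X_3=(2)
t=3: X=(2), d=0 → +e1, X_4=(3)
t=4: X=(3), d=0 → +e1, X_5=(4)
t=5: X=(4), d=1 → -e1, X_6=(3)
t=6: X=(3), d=0 → +e1, X_7=(4)
t=7: X=(4), d=1 → -e1, X_8=(3)
t=8: X=(3), d=0 → +e1, X_9=(4)
t=9: X=(4), d=0 → +e1, X_10=(5)
t=10: X=(5), d=0 → +e1, X_11=(6)
t=11: X=(6), d=0 → +e1, X_12=(7)
t=12: X=(7), d=1 → -e1, X_13=(6)
t=13: X=(6), d=1 → -e1, X_14=(5)
t=14: X=(5), d=0 → +e1, X_15=(6)
t=15: X=(6), d=0 → +e1, X_16=(7)
t=16: X=(7), d=0 → +e1, X_17=(8)
t=17: X=(8), d=0 → +e1, X_18=(9)
t=18: X=(9), d=0 → +e1, X_19=(10)
t=19: X=(10), d=0 → +e1, X_20=(11)

(11)


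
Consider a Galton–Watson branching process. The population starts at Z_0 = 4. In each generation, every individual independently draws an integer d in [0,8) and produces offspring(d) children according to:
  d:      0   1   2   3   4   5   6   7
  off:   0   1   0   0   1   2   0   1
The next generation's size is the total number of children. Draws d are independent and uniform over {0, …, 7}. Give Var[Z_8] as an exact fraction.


Outcome values over d=0..7: [0, 1, 0, 0, 1, 2, 0, 1]
Σy = 5, Σy² = 7, M = 8
μ = 5/8 = 5/8,  σ² = 7/8 − (5/8)² = 31/64
V_0 = 0, E_0 = 4
V_1 = 31/64·E_0 + (5/8)²·V_0 = 31/16;  E_1 = 5/2
V_2 = 31/64·E_1 + (5/8)²·V_1 = 2015/1024;  E_2 = 25/16
V_3 = 31/64·E_2 + (5/8)²·V_2 = 99975/65536;  E_3 = 125/128
V_4 = 31/64·E_3 + (5/8)²·V_3 = 4483375/4194304;  E_4 = 625/1024
V_5 = 31/64·E_4 + (5/8)²·V_4 = 191444375/268435456;  E_5 = 3125/8192
V_6 = 31/64·E_5 + (5/8)²·V_5 = 7960509375/17179869184;  E_6 = 15625/65536
V_7 = 31/64·E_6 + (5/8)²·V_6 = 325988734375/1099511627776;  E_7 = 78125/524288
V_8 = 31/64·E_7 + (5/8)²·V_7 = 13228758359375/70368744177664;  E_8 = 390625/4194304

13228758359375/70368744177664


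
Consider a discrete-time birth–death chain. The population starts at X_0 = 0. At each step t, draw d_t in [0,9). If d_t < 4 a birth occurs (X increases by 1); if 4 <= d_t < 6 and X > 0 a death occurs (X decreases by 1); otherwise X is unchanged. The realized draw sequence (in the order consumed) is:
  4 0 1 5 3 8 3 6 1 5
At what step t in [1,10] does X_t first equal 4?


9

t=0: X=0, d=4 → hold, X_1=0
t=1: X=0, d=0 → birth, X_2=1
t=2: X=1, d=1 → birth, X_3=2
t=3: X=2, d=5 → death, X_4=1
t=4: X=1, d=3 → birth, X_5=2
t=5: X=2, d=8 → hold, X_6=2
t=6: X=2, d=3 → birth, X_7=3
t=7: X=3, d=6 → hold, X_8=3
t=8: X=3, d=1 → birth, X_9=4
t=9: X=4, d=5 → death, X_10=3


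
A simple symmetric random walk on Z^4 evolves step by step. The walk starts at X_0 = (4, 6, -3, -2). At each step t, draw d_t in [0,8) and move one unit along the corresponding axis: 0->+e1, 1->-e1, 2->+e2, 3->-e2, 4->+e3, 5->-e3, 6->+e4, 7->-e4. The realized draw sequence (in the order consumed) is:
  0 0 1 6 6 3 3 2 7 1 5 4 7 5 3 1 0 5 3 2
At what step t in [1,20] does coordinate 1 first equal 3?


t=0: X=(4, 6, -3, -2), d=0 → +e1, X_1=(5, 6, -3, -2)
t=1: X=(5, 6, -3, -2), d=0 → +e1, X_2=(6, 6, -3, -2)
t=2: X=(6, 6, -3, -2), d=1 → -e1, X_3=(5, 6, -3, -2)
t=3: X=(5, 6, -3, -2), d=6 → +e4, X_4=(5, 6, -3, -1)
t=4: X=(5, 6, -3, -1), d=6 → +e4, X_5=(5, 6, -3, 0)
t=5: X=(5, 6, -3, 0), d=3 → -e2, X_6=(5, 5, -3, 0)
t=6: X=(5, 5, -3, 0), d=3 → -e2, X_7=(5, 4, -3, 0)
t=7: X=(5, 4, -3, 0), d=2 → +e2, X_8=(5, 5, -3, 0)
t=8: X=(5, 5, -3, 0), d=7 → -e4, X_9=(5, 5, -3, -1)
t=9: X=(5, 5, -3, -1), d=1 → -e1, X_10=(4, 5, -3, -1)
t=10: X=(4, 5, -3, -1), d=5 → -e3, X_11=(4, 5, -4, -1)
t=11: X=(4, 5, -4, -1), d=4 → +e3, X_12=(4, 5, -3, -1)
t=12: X=(4, 5, -3, -1), d=7 → -e4, X_13=(4, 5, -3, -2)
t=13: X=(4, 5, -3, -2), d=5 → -e3, X_14=(4, 5, -4, -2)
t=14: X=(4, 5, -4, -2), d=3 → -e2, X_15=(4, 4, -4, -2)
t=15: X=(4, 4, -4, -2), d=1 → -e1, X_16=(3, 4, -4, -2)
t=16: X=(3, 4, -4, -2), d=0 → +e1, X_17=(4, 4, -4, -2)
t=17: X=(4, 4, -4, -2), d=5 → -e3, X_18=(4, 4, -5, -2)
t=18: X=(4, 4, -5, -2), d=3 → -e2, X_19=(4, 3, -5, -2)
t=19: X=(4, 3, -5, -2), d=2 → +e2, X_20=(4, 4, -5, -2)

16


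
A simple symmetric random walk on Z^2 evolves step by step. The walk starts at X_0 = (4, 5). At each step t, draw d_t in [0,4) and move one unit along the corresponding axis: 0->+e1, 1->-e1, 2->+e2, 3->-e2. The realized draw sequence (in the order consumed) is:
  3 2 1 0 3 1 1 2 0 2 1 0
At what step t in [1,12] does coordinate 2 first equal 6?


t=0: X=(4, 5), d=3 → -e2, X_1=(4, 4)
t=1: X=(4, 4), d=2 → +e2, X_2=(4, 5)
t=2: X=(4, 5), d=1 → -e1, X_3=(3, 5)
t=3: X=(3, 5), d=0 → +e1, X_4=(4, 5)
t=4: X=(4, 5), d=3 → -e2, X_5=(4, 4)
t=5: X=(4, 4), d=1 → -e1, X_6=(3, 4)
t=6: X=(3, 4), d=1 → -e1, X_7=(2, 4)
t=7: X=(2, 4), d=2 → +e2, X_8=(2, 5)
t=8: X=(2, 5), d=0 → +e1, X_9=(3, 5)
t=9: X=(3, 5), d=2 → +e2, X_10=(3, 6)
t=10: X=(3, 6), d=1 → -e1, X_11=(2, 6)
t=11: X=(2, 6), d=0 → +e1, X_12=(3, 6)

10


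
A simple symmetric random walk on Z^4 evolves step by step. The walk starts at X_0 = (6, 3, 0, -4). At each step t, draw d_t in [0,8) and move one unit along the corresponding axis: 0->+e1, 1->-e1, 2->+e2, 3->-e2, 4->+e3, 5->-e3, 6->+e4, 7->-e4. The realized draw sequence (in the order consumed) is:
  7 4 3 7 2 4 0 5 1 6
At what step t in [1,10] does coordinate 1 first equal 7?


7

t=0: X=(6, 3, 0, -4), d=7 → -e4, X_1=(6, 3, 0, -5)
t=1: X=(6, 3, 0, -5), d=4 → +e3, X_2=(6, 3, 1, -5)
t=2: X=(6, 3, 1, -5), d=3 → -e2, X_3=(6, 2, 1, -5)
t=3: X=(6, 2, 1, -5), d=7 → -e4, X_4=(6, 2, 1, -6)
t=4: X=(6, 2, 1, -6), d=2 → +e2, X_5=(6, 3, 1, -6)
t=5: X=(6, 3, 1, -6), d=4 → +e3, X_6=(6, 3, 2, -6)
t=6: X=(6, 3, 2, -6), d=0 → +e1, X_7=(7, 3, 2, -6)
t=7: X=(7, 3, 2, -6), d=5 → -e3, X_8=(7, 3, 1, -6)
t=8: X=(7, 3, 1, -6), d=1 → -e1, X_9=(6, 3, 1, -6)
t=9: X=(6, 3, 1, -6), d=6 → +e4, X_10=(6, 3, 1, -5)


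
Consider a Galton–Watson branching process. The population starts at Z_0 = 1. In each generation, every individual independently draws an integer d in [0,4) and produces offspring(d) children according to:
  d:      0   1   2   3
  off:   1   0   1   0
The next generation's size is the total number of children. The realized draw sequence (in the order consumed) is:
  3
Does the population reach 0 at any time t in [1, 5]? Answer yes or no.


yes

gen 0: Z_0=1, draws=[3], offspring=[0], Z_1=0
gen 1: Z_1=0, draws=[], offspring=[], Z_2=0
gen 2: Z_2=0, draws=[], offspring=[], Z_3=0
gen 3: Z_3=0, draws=[], offspring=[], Z_4=0
gen 4: Z_4=0, draws=[], offspring=[], Z_5=0
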